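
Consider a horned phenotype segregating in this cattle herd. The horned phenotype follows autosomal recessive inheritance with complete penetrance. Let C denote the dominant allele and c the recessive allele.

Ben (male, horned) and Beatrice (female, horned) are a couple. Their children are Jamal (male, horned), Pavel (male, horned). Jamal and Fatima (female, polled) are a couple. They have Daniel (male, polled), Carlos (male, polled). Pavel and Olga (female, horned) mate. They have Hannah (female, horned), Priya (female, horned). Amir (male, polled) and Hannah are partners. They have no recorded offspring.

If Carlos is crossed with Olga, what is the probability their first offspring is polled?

1/2

Carlos is polled so carries C and received c from Jamal (cc), so Carlos is Cc.
Olga is horned, so Olga is cc.
The cross gives 1/2 Cc : 1/2 cc, so P(offspring is polled) = 1/2.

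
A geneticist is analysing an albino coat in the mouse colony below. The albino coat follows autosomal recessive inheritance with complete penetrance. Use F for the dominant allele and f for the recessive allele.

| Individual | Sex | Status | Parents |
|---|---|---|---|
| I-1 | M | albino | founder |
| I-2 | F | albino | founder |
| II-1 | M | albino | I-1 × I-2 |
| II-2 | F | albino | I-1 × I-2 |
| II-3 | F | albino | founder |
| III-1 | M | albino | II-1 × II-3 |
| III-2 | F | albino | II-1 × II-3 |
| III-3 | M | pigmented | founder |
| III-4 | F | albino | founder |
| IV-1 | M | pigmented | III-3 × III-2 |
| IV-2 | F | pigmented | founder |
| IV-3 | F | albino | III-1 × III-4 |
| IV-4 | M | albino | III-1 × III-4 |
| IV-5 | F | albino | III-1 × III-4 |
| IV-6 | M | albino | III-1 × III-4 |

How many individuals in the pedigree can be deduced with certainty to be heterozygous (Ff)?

1

Obligate heterozygotes: IV-1 is pigmented so carries F and received f from III-2 (ff), so IV-1 is Ff.
Every other individual is either homozygous by phenotype or has at least one consistent homozygous assignment, so the count is 1.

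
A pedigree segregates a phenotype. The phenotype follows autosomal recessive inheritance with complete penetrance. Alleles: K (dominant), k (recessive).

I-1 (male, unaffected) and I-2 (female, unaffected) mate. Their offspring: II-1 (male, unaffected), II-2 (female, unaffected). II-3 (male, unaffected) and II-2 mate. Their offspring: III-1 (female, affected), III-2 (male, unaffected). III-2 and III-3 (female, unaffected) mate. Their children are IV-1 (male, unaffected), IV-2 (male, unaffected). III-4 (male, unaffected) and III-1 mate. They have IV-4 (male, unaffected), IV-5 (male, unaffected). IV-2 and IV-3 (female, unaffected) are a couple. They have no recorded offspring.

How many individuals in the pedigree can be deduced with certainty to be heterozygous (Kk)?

4

Obligate heterozygotes: II-2 is unaffected so carries K and passed k to III-1 (kk), so II-2 is Kk; II-3 is unaffected so carries K and passed k to III-1 (kk), so II-3 is Kk; IV-4 is unaffected so carries K and received k from III-1 (kk), so IV-4 is Kk; IV-5 is unaffected so carries K and received k from III-1 (kk), so IV-5 is Kk.
Every other individual is either homozygous by phenotype or has at least one consistent homozygous assignment, so the count is 4.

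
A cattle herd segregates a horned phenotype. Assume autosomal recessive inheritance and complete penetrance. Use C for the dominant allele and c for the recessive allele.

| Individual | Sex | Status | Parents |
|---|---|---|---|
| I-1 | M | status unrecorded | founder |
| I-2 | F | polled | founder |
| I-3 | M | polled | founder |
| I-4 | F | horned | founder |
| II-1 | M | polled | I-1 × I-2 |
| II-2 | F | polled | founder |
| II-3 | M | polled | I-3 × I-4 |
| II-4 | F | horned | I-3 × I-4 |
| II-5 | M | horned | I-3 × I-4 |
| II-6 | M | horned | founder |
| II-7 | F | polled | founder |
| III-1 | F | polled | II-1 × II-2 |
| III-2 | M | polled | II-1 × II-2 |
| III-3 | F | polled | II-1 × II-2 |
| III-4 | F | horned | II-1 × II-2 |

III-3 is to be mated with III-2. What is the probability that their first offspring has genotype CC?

II-1 is polled so carries C and passed c to III-4 (cc), so II-1 is Cc.
II-2 is polled so carries C and passed c to III-4 (cc), so II-2 is Cc.
III-3 is a polled offspring of II-1 (Cc) × II-2 (Cc), whose cross gives 1/4 CC : 1/2 Cc : 1/4 cc; conditioning on being polled, III-3 is CC with probability 1/3, Cc with probability 2/3.
III-2 is a polled offspring of II-1 (Cc) × II-2 (Cc), whose cross gives 1/4 CC : 1/2 Cc : 1/4 cc; conditioning on being polled, III-2 is CC with probability 1/3, Cc with probability 2/3.
Summing over parental genotype combinations, P(offspring has genotype CC) = 1/9·1 + 2/9·1/2 + 2/9·1/2 + 4/9·1/4 = 4/9.

4/9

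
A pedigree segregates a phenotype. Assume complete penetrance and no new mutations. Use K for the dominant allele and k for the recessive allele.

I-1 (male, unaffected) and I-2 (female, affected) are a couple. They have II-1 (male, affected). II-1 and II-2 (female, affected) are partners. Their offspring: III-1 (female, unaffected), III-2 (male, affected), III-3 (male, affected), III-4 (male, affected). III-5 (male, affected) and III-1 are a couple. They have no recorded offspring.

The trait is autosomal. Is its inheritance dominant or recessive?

dominant

II-1 and II-2 are both affected yet have an unaffected child III-1. Under a recessive model two affected parents are homozygous and every child would be affected, so the trait cannot be recessive.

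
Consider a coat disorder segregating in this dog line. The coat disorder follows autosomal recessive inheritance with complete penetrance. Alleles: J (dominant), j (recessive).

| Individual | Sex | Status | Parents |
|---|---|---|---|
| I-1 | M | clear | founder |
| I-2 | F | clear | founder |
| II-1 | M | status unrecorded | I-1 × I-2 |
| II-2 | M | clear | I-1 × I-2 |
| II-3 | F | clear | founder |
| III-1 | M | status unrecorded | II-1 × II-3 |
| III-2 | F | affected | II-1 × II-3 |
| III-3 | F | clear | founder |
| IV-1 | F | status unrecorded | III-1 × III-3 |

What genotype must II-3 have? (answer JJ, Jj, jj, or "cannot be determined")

From phenotype alone, II-3 is JJ or Jj.
II-3 is clear so carries J and passed j to III-2 (jj), so II-3 is Jj.

Jj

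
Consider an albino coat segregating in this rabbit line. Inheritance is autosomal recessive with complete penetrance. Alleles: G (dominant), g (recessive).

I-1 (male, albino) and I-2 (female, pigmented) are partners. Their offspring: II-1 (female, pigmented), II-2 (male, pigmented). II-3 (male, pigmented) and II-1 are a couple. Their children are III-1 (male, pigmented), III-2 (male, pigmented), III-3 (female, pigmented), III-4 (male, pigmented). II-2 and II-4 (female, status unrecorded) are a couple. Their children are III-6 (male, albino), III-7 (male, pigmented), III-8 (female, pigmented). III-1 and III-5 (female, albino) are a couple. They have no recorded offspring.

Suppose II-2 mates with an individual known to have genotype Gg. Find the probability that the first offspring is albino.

1/4

II-2 is pigmented so carries G and received g from I-1 (gg), so II-2 is Gg.
The cross gives 1/4 GG : 1/2 Gg : 1/4 gg, so P(offspring is albino) = 1/4.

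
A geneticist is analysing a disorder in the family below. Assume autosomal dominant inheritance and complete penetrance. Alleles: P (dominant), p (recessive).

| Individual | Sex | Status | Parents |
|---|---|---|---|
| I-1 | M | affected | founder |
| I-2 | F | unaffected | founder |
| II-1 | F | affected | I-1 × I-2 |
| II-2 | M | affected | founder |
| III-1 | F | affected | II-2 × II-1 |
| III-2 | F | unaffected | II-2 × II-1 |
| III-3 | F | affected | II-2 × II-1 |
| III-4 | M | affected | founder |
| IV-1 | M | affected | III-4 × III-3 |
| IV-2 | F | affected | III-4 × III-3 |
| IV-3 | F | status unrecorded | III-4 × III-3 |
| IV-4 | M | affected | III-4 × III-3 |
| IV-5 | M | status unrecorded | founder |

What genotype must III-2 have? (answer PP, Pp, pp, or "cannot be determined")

III-2 is unaffected, so III-2 is pp.

pp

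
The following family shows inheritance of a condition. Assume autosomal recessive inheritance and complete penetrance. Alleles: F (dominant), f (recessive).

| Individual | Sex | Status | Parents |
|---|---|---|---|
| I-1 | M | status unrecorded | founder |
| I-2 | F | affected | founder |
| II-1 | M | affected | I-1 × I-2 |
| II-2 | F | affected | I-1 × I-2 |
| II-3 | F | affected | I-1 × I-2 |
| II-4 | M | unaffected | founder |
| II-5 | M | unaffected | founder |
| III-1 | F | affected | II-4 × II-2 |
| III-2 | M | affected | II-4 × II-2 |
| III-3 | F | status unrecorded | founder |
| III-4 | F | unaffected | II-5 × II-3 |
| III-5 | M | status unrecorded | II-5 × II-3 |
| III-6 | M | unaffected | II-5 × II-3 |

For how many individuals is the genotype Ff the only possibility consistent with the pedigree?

Obligate heterozygotes: II-4 is unaffected so carries F and passed f to III-1 (ff), so II-4 is Ff; III-4 is unaffected so carries F and received f from II-3 (ff), so III-4 is Ff; III-6 is unaffected so carries F and received f from II-3 (ff), so III-6 is Ff.
Every other individual is either homozygous by phenotype or has at least one consistent homozygous assignment, so the count is 3.

3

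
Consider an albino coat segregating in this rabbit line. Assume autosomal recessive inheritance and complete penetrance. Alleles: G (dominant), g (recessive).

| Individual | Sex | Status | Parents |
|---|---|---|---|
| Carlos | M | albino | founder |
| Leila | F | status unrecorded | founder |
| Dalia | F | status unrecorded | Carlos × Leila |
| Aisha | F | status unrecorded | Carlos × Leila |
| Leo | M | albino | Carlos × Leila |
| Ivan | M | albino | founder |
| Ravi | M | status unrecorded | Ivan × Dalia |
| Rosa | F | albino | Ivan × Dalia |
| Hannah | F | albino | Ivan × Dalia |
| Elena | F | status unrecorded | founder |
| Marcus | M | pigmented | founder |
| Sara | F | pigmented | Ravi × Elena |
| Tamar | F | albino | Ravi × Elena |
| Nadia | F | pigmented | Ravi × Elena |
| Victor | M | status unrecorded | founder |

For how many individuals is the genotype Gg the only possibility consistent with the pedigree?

0

No individual's genotype is forced to Gg by the pedigree, so the count is 0.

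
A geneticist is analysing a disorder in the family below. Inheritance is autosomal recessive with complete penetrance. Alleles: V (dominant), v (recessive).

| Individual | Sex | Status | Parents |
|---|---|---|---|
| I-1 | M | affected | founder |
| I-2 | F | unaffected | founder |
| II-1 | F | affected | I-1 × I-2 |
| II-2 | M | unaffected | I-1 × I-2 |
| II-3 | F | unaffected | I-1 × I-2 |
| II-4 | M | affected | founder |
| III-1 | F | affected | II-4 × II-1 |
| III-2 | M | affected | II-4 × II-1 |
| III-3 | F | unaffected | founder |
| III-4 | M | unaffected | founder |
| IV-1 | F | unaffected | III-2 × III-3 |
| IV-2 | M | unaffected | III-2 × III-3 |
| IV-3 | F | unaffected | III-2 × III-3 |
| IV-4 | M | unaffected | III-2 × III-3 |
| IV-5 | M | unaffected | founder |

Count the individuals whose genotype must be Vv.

7

Obligate heterozygotes: I-2 is unaffected so carries V and passed v to II-1 (vv), so I-2 is Vv; II-2 is unaffected so carries V and received v from I-1 (vv), so II-2 is Vv; II-3 is unaffected so carries V and received v from I-1 (vv), so II-3 is Vv; IV-1 is unaffected so carries V and received v from III-2 (vv), so IV-1 is Vv; IV-2 is unaffected so carries V and received v from III-2 (vv), so IV-2 is Vv; IV-3 is unaffected so carries V and received v from III-2 (vv), so IV-3 is Vv; IV-4 is unaffected so carries V and received v from III-2 (vv), so IV-4 is Vv.
Every other individual is either homozygous by phenotype or has at least one consistent homozygous assignment, so the count is 7.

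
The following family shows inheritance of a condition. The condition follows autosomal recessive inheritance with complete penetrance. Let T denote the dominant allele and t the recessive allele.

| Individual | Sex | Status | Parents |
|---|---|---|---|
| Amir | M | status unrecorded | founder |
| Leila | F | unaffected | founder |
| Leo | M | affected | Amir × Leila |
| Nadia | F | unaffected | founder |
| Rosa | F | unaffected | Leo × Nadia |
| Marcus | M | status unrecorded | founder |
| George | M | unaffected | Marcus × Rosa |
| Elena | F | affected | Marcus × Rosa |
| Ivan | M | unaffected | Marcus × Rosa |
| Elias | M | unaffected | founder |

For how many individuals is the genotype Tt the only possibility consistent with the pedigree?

Obligate heterozygotes: Leila is unaffected so carries T and passed t to Leo (tt), so Leila is Tt; Rosa is unaffected so carries T and received t from Leo (tt), so Rosa is Tt.
Every other individual is either homozygous by phenotype or has at least one consistent homozygous assignment, so the count is 2.

2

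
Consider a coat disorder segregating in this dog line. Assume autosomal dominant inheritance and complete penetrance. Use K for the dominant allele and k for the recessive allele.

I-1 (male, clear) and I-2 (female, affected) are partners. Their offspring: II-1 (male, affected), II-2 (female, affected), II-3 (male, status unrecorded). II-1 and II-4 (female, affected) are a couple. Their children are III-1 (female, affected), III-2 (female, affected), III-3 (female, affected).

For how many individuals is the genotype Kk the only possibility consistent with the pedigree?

Obligate heterozygotes: II-1 is affected so carries K and received k from I-1 (kk), so II-1 is Kk; II-2 is affected so carries K and received k from I-1 (kk), so II-2 is Kk.
Every other individual is either homozygous by phenotype or has at least one consistent homozygous assignment, so the count is 2.

2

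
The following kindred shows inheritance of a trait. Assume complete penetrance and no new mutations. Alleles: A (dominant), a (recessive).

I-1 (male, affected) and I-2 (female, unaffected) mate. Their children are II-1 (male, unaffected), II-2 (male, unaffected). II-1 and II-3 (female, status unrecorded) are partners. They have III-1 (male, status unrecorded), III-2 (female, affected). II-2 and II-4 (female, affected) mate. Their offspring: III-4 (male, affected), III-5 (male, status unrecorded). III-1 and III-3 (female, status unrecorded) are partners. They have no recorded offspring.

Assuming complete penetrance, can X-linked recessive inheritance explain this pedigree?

No

Under X-linked recessive, III-2 (affected, female) cannot arise from II-1 (unaffected) × II-3 (unrecorded).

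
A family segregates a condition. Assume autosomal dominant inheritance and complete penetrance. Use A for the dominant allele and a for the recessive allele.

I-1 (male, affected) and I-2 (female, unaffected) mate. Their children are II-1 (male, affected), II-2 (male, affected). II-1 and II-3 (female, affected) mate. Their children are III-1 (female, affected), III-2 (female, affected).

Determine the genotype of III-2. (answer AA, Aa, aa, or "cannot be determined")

III-2's phenotype allows AA or Aa, and no parent or child forces a single allele at both positions; consistent genotype assignments exist with III-2 as AA or Aa.

cannot be determined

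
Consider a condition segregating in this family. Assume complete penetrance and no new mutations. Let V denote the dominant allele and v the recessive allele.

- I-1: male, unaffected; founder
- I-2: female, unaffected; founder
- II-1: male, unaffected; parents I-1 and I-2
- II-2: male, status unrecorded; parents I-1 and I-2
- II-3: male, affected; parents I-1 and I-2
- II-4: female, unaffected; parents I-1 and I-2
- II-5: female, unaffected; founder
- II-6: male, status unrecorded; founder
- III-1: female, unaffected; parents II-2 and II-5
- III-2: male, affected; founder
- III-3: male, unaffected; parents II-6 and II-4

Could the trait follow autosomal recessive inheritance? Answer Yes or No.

Yes

A consistent assignment under autosomal recessive exists: I-1 Vv, I-2 Vv, II-1 VV, II-2 VV, II-3 vv, II-4 VV, II-5 VV, II-6 VV, III-1 VV, III-2 vv, III-3 VV.
In this assignment every recorded phenotype matches its genotype and every non-founder's genotype is obtainable from its parents' genotypes, so the pedigree is consistent.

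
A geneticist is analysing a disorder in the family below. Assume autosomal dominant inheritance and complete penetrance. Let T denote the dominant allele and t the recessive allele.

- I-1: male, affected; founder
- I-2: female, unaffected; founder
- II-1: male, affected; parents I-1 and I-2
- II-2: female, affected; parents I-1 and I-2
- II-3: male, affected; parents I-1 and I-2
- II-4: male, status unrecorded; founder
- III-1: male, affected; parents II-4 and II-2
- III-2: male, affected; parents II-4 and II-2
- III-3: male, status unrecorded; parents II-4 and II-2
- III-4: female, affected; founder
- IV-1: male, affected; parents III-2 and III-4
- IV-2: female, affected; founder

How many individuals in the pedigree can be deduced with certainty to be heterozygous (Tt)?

Obligate heterozygotes: II-1 is affected so carries T and received t from I-2 (tt), so II-1 is Tt; II-2 is affected so carries T and received t from I-2 (tt), so II-2 is Tt; II-3 is affected so carries T and received t from I-2 (tt), so II-3 is Tt.
Every other individual is either homozygous by phenotype or has at least one consistent homozygous assignment, so the count is 3.

3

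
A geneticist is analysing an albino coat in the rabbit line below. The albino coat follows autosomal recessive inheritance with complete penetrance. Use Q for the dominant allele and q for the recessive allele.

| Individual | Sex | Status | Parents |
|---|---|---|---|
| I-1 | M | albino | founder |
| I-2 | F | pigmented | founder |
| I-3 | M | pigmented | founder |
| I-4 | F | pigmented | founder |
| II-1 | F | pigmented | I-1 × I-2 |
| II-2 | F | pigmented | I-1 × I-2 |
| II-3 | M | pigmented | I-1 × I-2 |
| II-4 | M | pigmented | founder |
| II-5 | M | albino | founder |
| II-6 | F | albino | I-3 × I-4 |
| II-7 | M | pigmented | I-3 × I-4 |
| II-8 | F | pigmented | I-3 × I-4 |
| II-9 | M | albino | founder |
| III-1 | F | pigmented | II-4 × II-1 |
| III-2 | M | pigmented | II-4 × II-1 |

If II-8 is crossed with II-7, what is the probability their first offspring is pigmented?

8/9

I-3 is pigmented so carries Q and passed q to II-6 (qq), so I-3 is Qq.
I-4 is pigmented so carries Q and passed q to II-6 (qq), so I-4 is Qq.
II-8 is a pigmented offspring of I-3 (Qq) × I-4 (Qq), whose cross gives 1/4 QQ : 1/2 Qq : 1/4 qq; conditioning on being pigmented, II-8 is QQ with probability 1/3, Qq with probability 2/3.
II-7 is a pigmented offspring of I-3 (Qq) × I-4 (Qq), whose cross gives 1/4 QQ : 1/2 Qq : 1/4 qq; conditioning on being pigmented, II-7 is QQ with probability 1/3, Qq with probability 2/3.
Summing over parental genotype combinations, P(offspring is pigmented) = 1/9·1 + 2/9·1 + 2/9·1 + 4/9·3/4 = 8/9.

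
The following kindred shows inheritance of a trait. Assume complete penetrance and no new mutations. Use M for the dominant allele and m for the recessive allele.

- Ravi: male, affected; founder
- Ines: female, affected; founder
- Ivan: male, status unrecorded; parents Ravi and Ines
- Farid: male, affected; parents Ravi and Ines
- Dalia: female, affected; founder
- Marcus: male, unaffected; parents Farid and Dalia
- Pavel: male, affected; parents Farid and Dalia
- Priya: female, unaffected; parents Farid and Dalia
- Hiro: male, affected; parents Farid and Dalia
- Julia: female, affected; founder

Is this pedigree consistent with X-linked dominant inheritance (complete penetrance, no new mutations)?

Under X-linked dominant, Priya (unaffected, female) cannot arise from Farid (affected) × Dalia (affected).

No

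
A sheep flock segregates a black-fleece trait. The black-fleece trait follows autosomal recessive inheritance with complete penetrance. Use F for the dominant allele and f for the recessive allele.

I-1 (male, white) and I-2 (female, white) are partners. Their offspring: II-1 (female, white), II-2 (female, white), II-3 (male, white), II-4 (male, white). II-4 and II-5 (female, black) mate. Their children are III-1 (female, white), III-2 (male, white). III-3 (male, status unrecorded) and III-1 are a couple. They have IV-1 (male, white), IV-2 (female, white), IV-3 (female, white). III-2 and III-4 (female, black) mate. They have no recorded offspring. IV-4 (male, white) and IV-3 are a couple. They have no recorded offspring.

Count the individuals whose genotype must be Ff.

2

Obligate heterozygotes: III-1 is white so carries F and received f from II-5 (ff), so III-1 is Ff; III-2 is white so carries F and received f from II-5 (ff), so III-2 is Ff.
Every other individual is either homozygous by phenotype or has at least one consistent homozygous assignment, so the count is 2.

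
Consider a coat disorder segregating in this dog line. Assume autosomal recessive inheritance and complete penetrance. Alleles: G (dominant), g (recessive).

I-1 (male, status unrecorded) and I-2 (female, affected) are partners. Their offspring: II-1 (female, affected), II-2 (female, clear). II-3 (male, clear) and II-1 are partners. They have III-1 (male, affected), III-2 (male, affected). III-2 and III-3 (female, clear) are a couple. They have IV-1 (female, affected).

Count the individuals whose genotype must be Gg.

Obligate heterozygotes: I-1 passed G to II-2 (Gg, whose g came from I-2) and passed g to II-1 (gg), so I-1 is Gg; II-2 is clear so carries G and received g from I-2 (gg), so II-2 is Gg; II-3 is clear so carries G and passed g to III-1 (gg), so II-3 is Gg; III-3 is clear so carries G and passed g to IV-1 (gg), so III-3 is Gg.
Every other individual is either homozygous by phenotype or has at least one consistent homozygous assignment, so the count is 4.

4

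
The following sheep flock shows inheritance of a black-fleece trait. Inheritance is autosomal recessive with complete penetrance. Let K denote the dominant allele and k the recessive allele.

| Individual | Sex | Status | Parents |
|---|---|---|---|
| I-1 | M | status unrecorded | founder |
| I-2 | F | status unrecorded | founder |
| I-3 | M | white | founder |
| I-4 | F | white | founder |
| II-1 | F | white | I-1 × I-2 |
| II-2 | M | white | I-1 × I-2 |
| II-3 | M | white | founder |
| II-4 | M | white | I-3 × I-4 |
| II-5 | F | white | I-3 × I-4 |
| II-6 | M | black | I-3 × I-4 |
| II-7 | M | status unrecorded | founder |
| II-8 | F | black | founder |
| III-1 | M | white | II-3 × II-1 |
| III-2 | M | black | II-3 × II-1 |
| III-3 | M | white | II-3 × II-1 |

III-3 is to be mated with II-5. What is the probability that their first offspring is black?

1/9

II-3 is white so carries K and passed k to III-2 (kk), so II-3 is Kk.
II-1 is white so carries K and passed k to III-2 (kk), so II-1 is Kk.
III-3 is a white offspring of II-3 (Kk) × II-1 (Kk), whose cross gives 1/4 KK : 1/2 Kk : 1/4 kk; conditioning on being white, III-3 is KK with probability 1/3, Kk with probability 2/3.
I-3 is white so carries K and passed k to II-6 (kk), so I-3 is Kk.
I-4 is white so carries K and passed k to II-6 (kk), so I-4 is Kk.
II-5 is a white offspring of I-3 (Kk) × I-4 (Kk), whose cross gives 1/4 KK : 1/2 Kk : 1/4 kk; conditioning on being white, II-5 is KK with probability 1/3, Kk with probability 2/3.
Summing over parental genotype combinations, P(offspring is black) = 4/9·1/4 = 1/9.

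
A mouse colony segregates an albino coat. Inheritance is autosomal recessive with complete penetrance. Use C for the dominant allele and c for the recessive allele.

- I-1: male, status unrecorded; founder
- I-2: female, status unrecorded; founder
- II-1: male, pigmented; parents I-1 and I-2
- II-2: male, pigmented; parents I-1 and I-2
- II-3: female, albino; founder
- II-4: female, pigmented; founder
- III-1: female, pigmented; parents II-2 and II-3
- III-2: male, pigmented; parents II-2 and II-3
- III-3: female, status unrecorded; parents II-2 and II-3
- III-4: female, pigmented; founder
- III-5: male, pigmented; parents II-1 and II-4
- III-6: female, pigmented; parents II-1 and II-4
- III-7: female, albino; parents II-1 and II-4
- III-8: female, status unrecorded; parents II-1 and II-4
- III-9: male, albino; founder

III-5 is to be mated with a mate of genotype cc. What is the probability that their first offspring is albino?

1/3

II-1 is pigmented so carries C and passed c to III-7 (cc), so II-1 is Cc.
II-4 is pigmented so carries C and passed c to III-7 (cc), so II-4 is Cc.
III-5 is a pigmented offspring of II-1 (Cc) × II-4 (Cc), whose cross gives 1/4 CC : 1/2 Cc : 1/4 cc; conditioning on being pigmented, III-5 is CC with probability 1/3, Cc with probability 2/3.
Summing over parental genotype combinations, P(offspring is albino) = 2/3·1/2 = 1/3.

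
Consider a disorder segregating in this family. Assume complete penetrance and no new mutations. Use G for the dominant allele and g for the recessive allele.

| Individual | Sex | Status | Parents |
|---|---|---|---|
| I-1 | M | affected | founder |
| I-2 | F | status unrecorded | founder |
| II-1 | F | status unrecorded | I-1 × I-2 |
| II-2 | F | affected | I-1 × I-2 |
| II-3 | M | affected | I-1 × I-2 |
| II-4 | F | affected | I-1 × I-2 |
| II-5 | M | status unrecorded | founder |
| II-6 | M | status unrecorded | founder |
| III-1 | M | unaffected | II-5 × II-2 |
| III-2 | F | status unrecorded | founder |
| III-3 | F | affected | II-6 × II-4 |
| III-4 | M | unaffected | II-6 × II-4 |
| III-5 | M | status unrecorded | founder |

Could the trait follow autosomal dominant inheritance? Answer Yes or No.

Yes

A consistent assignment under autosomal dominant exists: I-1 GG, I-2 Gg, II-1 GG, II-2 Gg, II-3 GG, II-4 Gg, II-5 Gg, II-6 Gg, III-1 gg, III-2 GG, III-3 GG, III-4 gg, III-5 GG.
In this assignment every recorded phenotype matches its genotype and every non-founder's genotype is obtainable from its parents' genotypes, so the pedigree is consistent.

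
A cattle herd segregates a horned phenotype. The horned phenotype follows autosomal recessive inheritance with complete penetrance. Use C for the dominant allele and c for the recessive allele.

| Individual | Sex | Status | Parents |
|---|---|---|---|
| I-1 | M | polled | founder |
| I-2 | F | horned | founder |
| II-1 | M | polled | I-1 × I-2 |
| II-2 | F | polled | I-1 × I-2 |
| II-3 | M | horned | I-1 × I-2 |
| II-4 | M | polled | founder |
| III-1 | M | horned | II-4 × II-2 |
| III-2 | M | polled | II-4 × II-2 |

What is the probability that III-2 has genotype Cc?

II-4 is polled so carries C and passed c to III-1 (cc), so II-4 is Cc.
II-2 is polled so carries C and received c from I-2 (cc), so II-2 is Cc.
Their cross gives offspring ratios 1/4 CC : 1/2 Cc : 1/4 cc. Conditioning on III-2 being polled, P(Cc) = 1/2 / 3/4 = 2/3.

2/3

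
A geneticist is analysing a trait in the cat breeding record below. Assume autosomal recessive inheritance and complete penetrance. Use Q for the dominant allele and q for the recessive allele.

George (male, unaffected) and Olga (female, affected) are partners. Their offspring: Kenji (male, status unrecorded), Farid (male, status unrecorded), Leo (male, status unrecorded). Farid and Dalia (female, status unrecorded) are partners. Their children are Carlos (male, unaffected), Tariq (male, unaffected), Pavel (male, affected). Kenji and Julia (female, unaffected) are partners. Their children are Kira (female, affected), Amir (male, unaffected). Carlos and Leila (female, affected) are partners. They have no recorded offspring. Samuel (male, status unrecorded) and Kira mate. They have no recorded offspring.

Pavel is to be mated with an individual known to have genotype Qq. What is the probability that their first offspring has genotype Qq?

1/2

Pavel is affected, so Pavel is qq.
The cross gives 1/2 Qq : 1/2 qq, so P(offspring has genotype Qq) = 1/2.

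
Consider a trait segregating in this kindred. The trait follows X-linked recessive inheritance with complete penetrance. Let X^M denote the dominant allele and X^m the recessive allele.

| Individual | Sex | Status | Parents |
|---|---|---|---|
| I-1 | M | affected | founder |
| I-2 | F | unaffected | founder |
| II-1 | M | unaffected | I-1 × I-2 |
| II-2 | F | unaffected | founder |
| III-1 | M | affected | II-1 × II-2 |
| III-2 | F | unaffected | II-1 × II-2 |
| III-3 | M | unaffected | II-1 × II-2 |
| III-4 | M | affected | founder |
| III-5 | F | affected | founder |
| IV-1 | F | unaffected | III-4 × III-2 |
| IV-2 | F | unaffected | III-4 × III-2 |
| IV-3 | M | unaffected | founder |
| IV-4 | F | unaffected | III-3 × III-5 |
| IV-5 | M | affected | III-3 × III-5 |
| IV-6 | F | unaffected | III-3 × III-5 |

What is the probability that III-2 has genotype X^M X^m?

1/5

II-1 is unaffected, so II-1 is X^M Y.
II-2 is unaffected so carries M and passed m to III-1 (X^m Y), so II-2 is X^M X^m.
Their cross gives offspring ratios 1/2 X^M X^M : 1/2 X^M X^m. Conditioning on III-2 being unaffected, P(X^M X^m) = 1/2 / 1 = 1/2 before taking III-2's own offspring into account.
III-4 is affected, so III-4 is X^m Y.
Now use III-2's offspring. Probability of each recorded status — unaffected daughter IV-1: 1/2 if III-2 is X^M X^m, 1 if X^M X^M; unaffected daughter IV-2: 1/2 if III-2 is X^M X^m, 1 if X^M X^M.
Bayes: P(X^M X^m) = 1/2·1/4 / (1/2·1/4 + 1/2·1) = 1/5.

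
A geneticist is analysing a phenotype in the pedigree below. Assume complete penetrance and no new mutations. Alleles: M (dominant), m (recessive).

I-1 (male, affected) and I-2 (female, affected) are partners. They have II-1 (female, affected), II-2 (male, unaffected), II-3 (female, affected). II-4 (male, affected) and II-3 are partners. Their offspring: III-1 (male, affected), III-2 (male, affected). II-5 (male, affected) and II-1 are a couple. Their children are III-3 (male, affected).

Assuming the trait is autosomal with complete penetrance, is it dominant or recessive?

dominant

I-1 and I-2 are both affected yet have an unaffected child II-2. Under a recessive model two affected parents are homozygous and every child would be affected, so the trait cannot be recessive.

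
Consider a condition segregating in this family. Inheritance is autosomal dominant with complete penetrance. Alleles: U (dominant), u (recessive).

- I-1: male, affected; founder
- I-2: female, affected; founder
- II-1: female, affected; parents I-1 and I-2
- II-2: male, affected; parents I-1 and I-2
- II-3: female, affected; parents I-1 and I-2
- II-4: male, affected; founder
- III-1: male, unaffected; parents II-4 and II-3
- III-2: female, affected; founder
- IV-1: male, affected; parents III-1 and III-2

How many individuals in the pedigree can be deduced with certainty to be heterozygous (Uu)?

3

Obligate heterozygotes: II-3 is affected so carries U and passed u to III-1 (uu), so II-3 is Uu; II-4 is affected so carries U and passed u to III-1 (uu), so II-4 is Uu; IV-1 is affected so carries U and received u from III-1 (uu), so IV-1 is Uu.
Every other individual is either homozygous by phenotype or has at least one consistent homozygous assignment, so the count is 3.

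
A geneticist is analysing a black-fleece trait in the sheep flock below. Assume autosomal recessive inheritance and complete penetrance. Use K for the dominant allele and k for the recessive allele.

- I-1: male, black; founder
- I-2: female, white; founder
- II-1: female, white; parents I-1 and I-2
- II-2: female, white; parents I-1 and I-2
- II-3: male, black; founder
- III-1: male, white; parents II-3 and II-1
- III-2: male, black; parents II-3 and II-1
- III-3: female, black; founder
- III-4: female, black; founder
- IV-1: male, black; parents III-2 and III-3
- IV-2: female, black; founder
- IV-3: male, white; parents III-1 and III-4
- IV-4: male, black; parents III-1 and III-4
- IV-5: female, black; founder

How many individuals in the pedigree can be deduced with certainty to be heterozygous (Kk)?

Obligate heterozygotes: II-1 is white so carries K and received k from I-1 (kk), so II-1 is Kk; II-2 is white so carries K and received k from I-1 (kk), so II-2 is Kk; III-1 is white so carries K and received k from II-3 (kk), so III-1 is Kk; IV-3 is white so carries K and received k from III-4 (kk), so IV-3 is Kk.
Every other individual is either homozygous by phenotype or has at least one consistent homozygous assignment, so the count is 4.

4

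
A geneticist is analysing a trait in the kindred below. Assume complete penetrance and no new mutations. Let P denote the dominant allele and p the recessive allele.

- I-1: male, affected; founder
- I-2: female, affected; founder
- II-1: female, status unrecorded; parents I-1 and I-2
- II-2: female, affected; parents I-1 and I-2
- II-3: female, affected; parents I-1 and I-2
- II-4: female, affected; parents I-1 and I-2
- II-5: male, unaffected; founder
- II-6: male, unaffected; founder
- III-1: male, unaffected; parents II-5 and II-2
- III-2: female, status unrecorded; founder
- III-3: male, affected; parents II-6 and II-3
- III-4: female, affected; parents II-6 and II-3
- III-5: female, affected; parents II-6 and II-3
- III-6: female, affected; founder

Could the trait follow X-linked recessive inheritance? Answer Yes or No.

Under X-linked recessive, III-1 (unaffected, male) cannot arise from II-5 (unaffected) × II-2 (affected).

No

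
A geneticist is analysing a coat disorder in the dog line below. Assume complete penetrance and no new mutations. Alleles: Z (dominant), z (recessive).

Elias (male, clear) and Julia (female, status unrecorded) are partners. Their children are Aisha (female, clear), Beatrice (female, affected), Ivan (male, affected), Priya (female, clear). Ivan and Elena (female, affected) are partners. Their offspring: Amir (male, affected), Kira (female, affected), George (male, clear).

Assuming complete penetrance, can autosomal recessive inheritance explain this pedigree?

Under autosomal recessive, George (clear, male) cannot arise from Ivan (affected) × Elena (affected).

No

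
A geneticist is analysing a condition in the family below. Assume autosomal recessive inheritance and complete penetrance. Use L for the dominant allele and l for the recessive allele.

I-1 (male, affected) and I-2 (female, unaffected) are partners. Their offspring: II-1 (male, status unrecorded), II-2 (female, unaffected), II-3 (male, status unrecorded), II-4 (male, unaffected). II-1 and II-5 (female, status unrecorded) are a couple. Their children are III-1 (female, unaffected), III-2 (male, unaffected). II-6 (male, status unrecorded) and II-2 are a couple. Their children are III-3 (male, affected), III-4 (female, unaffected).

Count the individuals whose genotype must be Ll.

2

Obligate heterozygotes: II-2 is unaffected so carries L and received l from I-1 (ll), so II-2 is Ll; II-4 is unaffected so carries L and received l from I-1 (ll), so II-4 is Ll.
Every other individual is either homozygous by phenotype or has at least one consistent homozygous assignment, so the count is 2.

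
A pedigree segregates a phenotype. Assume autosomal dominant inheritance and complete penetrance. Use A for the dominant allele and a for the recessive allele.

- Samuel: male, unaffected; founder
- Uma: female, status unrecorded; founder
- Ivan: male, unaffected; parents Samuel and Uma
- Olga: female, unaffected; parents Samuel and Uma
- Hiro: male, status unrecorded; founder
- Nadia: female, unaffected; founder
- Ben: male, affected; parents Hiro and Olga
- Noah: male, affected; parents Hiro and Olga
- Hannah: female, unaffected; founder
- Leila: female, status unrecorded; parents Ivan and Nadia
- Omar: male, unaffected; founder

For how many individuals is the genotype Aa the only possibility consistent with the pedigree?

2

Obligate heterozygotes: Ben is affected so carries A and received a from Olga (aa), so Ben is Aa; Noah is affected so carries A and received a from Olga (aa), so Noah is Aa.
Every other individual is either homozygous by phenotype or has at least one consistent homozygous assignment, so the count is 2.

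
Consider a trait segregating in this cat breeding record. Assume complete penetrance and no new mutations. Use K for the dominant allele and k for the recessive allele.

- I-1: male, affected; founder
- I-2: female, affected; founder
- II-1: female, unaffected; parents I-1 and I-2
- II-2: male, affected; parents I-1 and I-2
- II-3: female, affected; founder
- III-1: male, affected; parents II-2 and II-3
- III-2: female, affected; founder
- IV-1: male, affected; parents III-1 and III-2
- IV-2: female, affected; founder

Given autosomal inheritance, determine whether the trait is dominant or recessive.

dominant

I-1 and I-2 are both affected yet have an unaffected child II-1. Under a recessive model two affected parents are homozygous and every child would be affected, so the trait cannot be recessive.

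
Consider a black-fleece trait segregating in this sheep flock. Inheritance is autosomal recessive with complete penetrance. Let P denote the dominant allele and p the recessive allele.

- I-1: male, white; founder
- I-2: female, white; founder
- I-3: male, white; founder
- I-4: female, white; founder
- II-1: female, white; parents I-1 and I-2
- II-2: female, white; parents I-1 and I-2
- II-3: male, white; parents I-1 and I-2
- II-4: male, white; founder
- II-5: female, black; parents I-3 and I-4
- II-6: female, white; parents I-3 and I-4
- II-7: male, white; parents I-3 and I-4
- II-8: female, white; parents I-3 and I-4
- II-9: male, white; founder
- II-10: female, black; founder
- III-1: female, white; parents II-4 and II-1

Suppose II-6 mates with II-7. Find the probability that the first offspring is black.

I-3 is white so carries P and passed p to II-5 (pp), so I-3 is Pp.
I-4 is white so carries P and passed p to II-5 (pp), so I-4 is Pp.
II-6 is a white offspring of I-3 (Pp) × I-4 (Pp), whose cross gives 1/4 PP : 1/2 Pp : 1/4 pp; conditioning on being white, II-6 is PP with probability 1/3, Pp with probability 2/3.
II-7 is a white offspring of I-3 (Pp) × I-4 (Pp), whose cross gives 1/4 PP : 1/2 Pp : 1/4 pp; conditioning on being white, II-7 is PP with probability 1/3, Pp with probability 2/3.
Summing over parental genotype combinations, P(offspring is black) = 4/9·1/4 = 1/9.

1/9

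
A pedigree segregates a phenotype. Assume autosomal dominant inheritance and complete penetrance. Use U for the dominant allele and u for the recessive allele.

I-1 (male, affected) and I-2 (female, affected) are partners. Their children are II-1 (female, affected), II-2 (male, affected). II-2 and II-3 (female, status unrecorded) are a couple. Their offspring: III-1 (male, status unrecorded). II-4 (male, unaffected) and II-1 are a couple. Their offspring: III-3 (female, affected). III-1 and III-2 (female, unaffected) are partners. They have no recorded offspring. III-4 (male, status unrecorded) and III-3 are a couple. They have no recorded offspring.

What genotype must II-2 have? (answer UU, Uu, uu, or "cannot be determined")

II-2's phenotype allows UU or Uu, and no parent or child forces a single allele at both positions; consistent genotype assignments exist with II-2 as UU or Uu.

cannot be determined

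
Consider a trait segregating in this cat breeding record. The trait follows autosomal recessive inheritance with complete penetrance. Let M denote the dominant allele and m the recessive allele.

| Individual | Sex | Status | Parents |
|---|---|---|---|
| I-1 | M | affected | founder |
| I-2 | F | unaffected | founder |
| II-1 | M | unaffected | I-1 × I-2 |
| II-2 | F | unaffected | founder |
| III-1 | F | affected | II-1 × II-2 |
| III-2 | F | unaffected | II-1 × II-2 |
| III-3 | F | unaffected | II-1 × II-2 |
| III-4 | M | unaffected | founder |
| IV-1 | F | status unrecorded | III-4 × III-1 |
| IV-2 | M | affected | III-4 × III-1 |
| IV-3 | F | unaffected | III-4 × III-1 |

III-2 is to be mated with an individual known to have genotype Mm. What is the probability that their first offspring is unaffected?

II-1 is unaffected so carries M and received m from I-1 (mm), so II-1 is Mm.
II-2 is unaffected so carries M and passed m to III-1 (mm), so II-2 is Mm.
III-2 is an unaffected offspring of II-1 (Mm) × II-2 (Mm), whose cross gives 1/4 MM : 1/2 Mm : 1/4 mm; conditioning on being unaffected, III-2 is MM with probability 1/3, Mm with probability 2/3.
Summing over parental genotype combinations, P(offspring is unaffected) = 1/3·1 + 2/3·3/4 = 5/6.

5/6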